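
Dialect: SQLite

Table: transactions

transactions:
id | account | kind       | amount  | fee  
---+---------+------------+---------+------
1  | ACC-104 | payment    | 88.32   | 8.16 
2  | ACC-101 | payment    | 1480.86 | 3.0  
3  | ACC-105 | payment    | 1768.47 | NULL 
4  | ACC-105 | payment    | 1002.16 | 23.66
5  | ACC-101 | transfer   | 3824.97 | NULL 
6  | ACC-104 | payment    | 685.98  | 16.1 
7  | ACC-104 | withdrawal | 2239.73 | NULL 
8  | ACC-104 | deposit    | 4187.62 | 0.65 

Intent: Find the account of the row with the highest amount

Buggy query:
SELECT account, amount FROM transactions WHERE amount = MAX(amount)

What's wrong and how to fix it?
Bug: MAX(amount) is an aggregate and cannot be used directly in WHERE

Fix: Use a subquery: WHERE amount = (SELECT MAX(amount) FROM transactions)

Corrected query:
SELECT account, amount FROM transactions WHERE amount = (SELECT MAX(amount) FROM transactions)

Result:
account | amount 
--------+--------
ACC-104 | 4187.62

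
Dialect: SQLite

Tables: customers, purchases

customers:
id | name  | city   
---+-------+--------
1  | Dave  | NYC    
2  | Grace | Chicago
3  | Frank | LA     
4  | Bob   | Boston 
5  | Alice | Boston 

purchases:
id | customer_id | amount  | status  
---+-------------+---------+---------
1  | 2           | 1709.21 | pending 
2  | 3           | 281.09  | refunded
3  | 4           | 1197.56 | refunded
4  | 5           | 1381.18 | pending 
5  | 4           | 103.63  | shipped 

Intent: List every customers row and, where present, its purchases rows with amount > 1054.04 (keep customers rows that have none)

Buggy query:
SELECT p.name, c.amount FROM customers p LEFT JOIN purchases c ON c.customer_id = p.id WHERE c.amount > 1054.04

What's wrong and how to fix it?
Bug: A WHERE condition on the right-hand table after LEFT JOIN drops unmatched parents

Fix: Move the right-table condition into the ON clause so unmatched parents are kept

Corrected query:
SELECT p.name, c.amount FROM customers p LEFT JOIN purchases c ON c.customer_id = p.id AND c.amount > 1054.04

Result:
name  | amount 
------+--------
Dave  | NULL   
Grace | 1709.21
Frank | NULL   
Bob   | 1197.56
Alice | 1381.18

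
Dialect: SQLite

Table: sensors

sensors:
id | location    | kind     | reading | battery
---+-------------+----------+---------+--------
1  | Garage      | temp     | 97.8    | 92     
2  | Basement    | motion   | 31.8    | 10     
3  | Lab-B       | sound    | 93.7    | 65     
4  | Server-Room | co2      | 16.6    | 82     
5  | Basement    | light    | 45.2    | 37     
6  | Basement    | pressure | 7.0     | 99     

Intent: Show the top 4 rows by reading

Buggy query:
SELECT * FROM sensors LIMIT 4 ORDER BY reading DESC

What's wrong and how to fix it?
Bug: ORDER BY cannot follow LIMIT; LIMIT is the final clause

Fix: Sort with ORDER BY, then apply LIMIT

Corrected query:
SELECT * FROM sensors ORDER BY reading DESC LIMIT 4

Result:
id | location | kind   | reading | battery
---+----------+--------+---------+--------
1  | Garage   | temp   | 97.8    | 92     
3  | Lab-B    | sound  | 93.7    | 65     
5  | Basement | light  | 45.2    | 37     
2  | Basement | motion | 31.8    | 10     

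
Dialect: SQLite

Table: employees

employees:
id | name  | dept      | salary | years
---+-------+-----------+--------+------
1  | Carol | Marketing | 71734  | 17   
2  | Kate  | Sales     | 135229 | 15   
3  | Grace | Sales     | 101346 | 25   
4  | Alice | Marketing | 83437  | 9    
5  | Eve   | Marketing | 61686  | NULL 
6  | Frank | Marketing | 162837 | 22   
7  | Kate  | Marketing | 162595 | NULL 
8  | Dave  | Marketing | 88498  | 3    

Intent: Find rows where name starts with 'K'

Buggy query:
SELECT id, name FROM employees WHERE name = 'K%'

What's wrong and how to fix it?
Bug: Wildcards only work with LIKE; '=' treats '%' as a literal character

Fix: Replace '=' with LIKE so 'K%' is treated as a pattern

Corrected query:
SELECT id, name FROM employees WHERE name LIKE 'K%'

Result:
id | name
---+-----
2  | Kate
7  | Kate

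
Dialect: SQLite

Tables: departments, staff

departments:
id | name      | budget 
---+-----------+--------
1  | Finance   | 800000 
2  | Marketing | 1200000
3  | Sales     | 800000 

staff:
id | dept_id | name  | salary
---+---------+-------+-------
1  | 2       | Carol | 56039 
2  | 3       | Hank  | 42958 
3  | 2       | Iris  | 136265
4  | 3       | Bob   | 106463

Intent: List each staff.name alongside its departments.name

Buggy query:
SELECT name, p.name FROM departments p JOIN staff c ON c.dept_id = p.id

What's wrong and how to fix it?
Bug: 'name' exists in both joined tables, so the database can't tell which one is meant

Fix: Qualify the column with its table alias (c.name)

Corrected query:
SELECT c.name, p.name FROM departments p JOIN staff c ON c.dept_id = p.id

Result:
name  | name     
------+----------
Carol | Marketing
Hank  | Sales    
Iris  | Marketing
Bob   | Sales    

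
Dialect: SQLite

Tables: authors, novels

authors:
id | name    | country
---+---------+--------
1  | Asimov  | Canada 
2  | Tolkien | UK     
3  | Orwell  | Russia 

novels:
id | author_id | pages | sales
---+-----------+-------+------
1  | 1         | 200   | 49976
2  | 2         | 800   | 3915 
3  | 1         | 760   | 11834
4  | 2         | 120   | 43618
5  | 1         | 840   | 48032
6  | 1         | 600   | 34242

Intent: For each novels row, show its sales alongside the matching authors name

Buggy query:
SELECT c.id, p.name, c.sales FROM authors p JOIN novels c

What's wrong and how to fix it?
Bug: JOIN with no ON clause produces a cartesian product; every novels row pairs with every authors row

Fix: Add ON c.author_id = p.id to the JOIN

Corrected query:
SELECT c.id, p.name, c.sales FROM authors p JOIN novels c ON c.author_id = p.id

Result:
id | name    | sales
---+---------+------
1  | Asimov  | 49976
2  | Tolkien | 3915 
3  | Asimov  | 11834
4  | Tolkien | 43618
5  | Asimov  | 48032
6  | Asimov  | 34242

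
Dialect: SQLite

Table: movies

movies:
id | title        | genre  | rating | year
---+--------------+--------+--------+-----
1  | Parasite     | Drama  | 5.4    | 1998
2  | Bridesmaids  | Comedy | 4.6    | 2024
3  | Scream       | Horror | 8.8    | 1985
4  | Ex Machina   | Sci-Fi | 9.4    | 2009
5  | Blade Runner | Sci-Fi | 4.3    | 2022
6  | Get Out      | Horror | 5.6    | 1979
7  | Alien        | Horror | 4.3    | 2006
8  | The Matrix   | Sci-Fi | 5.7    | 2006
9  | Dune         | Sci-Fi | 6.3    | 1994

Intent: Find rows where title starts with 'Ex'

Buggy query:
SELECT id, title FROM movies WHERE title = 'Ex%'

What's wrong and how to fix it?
Bug: '=' compares the literal string including the % character; pattern matching needs LIKE

Fix: Use LIKE for wildcard pattern matching

Corrected query:
SELECT id, title FROM movies WHERE title LIKE 'Ex%'

Result:
id | title     
---+-----------
4  | Ex Machina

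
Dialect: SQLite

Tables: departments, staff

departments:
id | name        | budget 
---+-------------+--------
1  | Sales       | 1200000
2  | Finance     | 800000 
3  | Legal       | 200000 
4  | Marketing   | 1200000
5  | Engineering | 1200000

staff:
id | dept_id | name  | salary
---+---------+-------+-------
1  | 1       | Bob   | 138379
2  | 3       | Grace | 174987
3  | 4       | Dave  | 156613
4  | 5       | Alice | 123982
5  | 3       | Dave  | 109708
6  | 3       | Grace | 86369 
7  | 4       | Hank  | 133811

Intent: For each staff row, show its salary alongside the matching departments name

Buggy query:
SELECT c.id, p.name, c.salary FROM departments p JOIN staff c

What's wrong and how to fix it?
Bug: JOIN with no ON clause produces a cartesian product; every staff row pairs with every departments row

Fix: Specify the join condition linking the foreign key to the parent id

Corrected query:
SELECT c.id, p.name, c.salary FROM departments p JOIN staff c ON c.dept_id = p.id

Result:
id | name        | salary
---+-------------+-------
1  | Sales       | 138379
2  | Legal       | 174987
3  | Marketing   | 156613
4  | Engineering | 123982
5  | Legal       | 109708
6  | Legal       | 86369 
7  | Marketing   | 133811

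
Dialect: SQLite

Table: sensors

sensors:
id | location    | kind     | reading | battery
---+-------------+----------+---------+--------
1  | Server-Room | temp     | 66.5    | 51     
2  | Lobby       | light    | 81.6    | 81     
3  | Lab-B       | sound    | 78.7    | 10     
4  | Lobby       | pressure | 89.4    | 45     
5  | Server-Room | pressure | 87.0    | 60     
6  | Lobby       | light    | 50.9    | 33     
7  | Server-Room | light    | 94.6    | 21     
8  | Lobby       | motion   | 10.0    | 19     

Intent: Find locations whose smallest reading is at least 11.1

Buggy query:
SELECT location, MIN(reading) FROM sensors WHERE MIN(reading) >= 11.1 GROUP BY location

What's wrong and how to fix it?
Bug: MIN() in WHERE is a misuse of aggregate

Fix: Use HAVING for the per-group MIN condition

Corrected query:
SELECT location, MIN(reading) FROM sensors GROUP BY location HAVING MIN(reading) >= 11.1

Result:
location    | MIN(reading)
------------+-------------
Lab-B       | 78.7        
Server-Room | 66.5        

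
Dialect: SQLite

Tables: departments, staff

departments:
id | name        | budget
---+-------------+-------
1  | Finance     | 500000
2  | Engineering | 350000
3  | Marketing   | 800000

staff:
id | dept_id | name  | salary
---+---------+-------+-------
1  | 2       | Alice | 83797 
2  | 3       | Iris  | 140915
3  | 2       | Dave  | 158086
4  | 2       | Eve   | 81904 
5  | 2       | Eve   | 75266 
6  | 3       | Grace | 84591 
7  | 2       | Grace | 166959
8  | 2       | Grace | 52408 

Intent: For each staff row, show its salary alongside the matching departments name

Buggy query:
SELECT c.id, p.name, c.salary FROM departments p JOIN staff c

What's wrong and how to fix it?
Bug: JOIN with no ON clause produces a cartesian product; every staff row pairs with every departments row

Fix: Specify the join condition linking the foreign key to the parent id

Corrected query:
SELECT c.id, p.name, c.salary FROM departments p JOIN staff c ON c.dept_id = p.id

Result:
id | name        | salary
---+-------------+-------
1  | Engineering | 83797 
2  | Marketing   | 140915
3  | Engineering | 158086
4  | Engineering | 81904 
5  | Engineering | 75266 
6  | Marketing   | 84591 
7  | Engineering | 166959
8  | Engineering | 52408 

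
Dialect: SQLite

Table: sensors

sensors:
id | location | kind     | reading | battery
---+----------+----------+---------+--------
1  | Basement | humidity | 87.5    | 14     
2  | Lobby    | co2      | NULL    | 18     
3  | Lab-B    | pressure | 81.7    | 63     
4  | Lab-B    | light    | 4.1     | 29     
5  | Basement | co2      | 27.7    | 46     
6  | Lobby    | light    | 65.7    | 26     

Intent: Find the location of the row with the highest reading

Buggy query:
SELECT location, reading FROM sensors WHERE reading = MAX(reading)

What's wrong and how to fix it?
Bug: WHERE is evaluated per row; an aggregate over the whole table isn't defined there

Fix: Wrap MAX in a scalar subquery so WHERE compares against a single value

Corrected query:
SELECT location, reading FROM sensors WHERE reading = (SELECT MAX(reading) FROM sensors)

Result:
location | reading
---------+--------
Basement | 87.5   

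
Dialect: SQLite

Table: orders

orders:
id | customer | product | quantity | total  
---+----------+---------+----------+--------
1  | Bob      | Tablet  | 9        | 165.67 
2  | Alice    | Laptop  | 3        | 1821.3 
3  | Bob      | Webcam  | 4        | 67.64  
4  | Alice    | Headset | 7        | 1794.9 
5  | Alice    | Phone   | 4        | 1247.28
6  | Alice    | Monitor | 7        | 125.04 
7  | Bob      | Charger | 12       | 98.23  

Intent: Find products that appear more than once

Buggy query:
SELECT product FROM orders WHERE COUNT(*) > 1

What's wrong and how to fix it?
Bug: COUNT(*) is an aggregate and cannot be used in WHERE

Fix: GROUP BY product, then filter groups with HAVING COUNT(*) > 1

Corrected query:
SELECT product FROM orders GROUP BY product HAVING COUNT(*) > 1

Result:
(no rows)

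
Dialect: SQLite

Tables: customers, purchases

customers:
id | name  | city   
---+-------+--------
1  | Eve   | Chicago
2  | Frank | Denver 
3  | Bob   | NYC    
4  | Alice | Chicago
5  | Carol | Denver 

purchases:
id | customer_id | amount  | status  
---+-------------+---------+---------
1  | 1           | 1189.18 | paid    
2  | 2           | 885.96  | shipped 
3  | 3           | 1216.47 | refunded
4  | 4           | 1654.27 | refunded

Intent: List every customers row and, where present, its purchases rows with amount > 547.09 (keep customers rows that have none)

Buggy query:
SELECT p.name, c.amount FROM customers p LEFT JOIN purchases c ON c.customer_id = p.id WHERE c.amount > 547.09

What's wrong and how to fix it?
Bug: A WHERE condition on the right-hand table after LEFT JOIN drops unmatched parents

Fix: Put 'c.amount > 547.09' in the JOIN's ON clause instead of WHERE

Corrected query:
SELECT p.name, c.amount FROM customers p LEFT JOIN purchases c ON c.customer_id = p.id AND c.amount > 547.09

Result:
name  | amount 
------+--------
Eve   | 1189.18
Frank | 885.96 
Bob   | 1216.47
Alice | 1654.27
Carol | NULL   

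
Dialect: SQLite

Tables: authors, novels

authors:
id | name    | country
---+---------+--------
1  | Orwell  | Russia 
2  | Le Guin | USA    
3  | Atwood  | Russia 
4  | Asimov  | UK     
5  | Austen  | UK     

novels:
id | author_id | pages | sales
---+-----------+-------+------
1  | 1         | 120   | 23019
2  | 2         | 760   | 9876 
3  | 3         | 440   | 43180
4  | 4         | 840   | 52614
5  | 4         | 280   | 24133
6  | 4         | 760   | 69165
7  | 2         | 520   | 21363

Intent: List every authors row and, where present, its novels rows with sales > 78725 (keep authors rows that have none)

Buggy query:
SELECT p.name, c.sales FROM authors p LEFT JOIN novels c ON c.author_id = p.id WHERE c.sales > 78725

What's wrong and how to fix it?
Bug: Filtering c.sales in WHERE discards the NULL rows produced by LEFT JOIN, turning it into an inner join

Fix: Move the right-table condition into the ON clause so unmatched parents are kept

Corrected query:
SELECT p.name, c.sales FROM authors p LEFT JOIN novels c ON c.author_id = p.id AND c.sales > 78725

Result:
name    | sales
--------+------
Orwell  | NULL 
Le Guin | NULL 
Atwood  | NULL 
Asimov  | NULL 
Austen  | NULL 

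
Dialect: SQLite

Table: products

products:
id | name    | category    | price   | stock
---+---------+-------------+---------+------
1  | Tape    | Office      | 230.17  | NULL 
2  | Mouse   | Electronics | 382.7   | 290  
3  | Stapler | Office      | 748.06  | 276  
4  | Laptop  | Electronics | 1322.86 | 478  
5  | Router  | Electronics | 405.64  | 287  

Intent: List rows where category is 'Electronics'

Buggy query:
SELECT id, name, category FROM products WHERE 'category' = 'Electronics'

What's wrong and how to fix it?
Bug: 'category' in single quotes is a string literal, not the column; the comparison is literal-vs-literal and never true

Fix: Remove the quotes around the column name (or use double quotes for an identifier)

Corrected query:
SELECT id, name, category FROM products WHERE category = 'Electronics'

Result:
id | name   | category   
---+--------+------------
2  | Mouse  | Electronics
4  | Laptop | Electronics
5  | Router | Electronics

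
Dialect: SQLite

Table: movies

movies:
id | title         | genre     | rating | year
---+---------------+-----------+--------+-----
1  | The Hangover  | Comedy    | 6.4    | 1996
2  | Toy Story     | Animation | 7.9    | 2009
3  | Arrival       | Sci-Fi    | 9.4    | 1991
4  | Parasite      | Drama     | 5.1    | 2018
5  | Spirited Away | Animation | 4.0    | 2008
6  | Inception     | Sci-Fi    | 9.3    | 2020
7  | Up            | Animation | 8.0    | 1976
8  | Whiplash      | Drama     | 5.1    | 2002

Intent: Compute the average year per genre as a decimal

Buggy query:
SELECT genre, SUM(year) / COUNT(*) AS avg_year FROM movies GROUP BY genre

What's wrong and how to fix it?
Bug: Both operands are integers, so '/' performs integer division and truncates

Fix: Cast one side to REAL so the division keeps the fractional part

Corrected query:
SELECT genre, SUM(year) * 1.0 / COUNT(*) AS avg_year FROM movies GROUP BY genre

Result:
genre     | avg_year   
----------+------------
Animation | 1997.666667
Comedy    | 1996       
Drama     | 2010       
Sci-Fi    | 2005.5     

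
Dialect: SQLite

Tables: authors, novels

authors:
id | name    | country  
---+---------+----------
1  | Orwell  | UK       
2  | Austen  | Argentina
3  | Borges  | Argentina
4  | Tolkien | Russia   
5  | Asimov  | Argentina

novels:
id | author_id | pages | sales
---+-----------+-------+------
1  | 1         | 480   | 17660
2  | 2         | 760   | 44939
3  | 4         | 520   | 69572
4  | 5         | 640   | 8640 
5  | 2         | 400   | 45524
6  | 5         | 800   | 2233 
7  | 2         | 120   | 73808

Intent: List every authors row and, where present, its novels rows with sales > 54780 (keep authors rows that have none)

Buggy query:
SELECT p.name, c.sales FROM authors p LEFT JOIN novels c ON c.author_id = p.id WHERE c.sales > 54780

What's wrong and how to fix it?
Bug: Filtering c.sales in WHERE discards the NULL rows produced by LEFT JOIN, turning it into an inner join

Fix: Move the right-table condition into the ON clause so unmatched parents are kept

Corrected query:
SELECT p.name, c.sales FROM authors p LEFT JOIN novels c ON c.author_id = p.id AND c.sales > 54780

Result:
name    | sales
--------+------
Orwell  | NULL 
Austen  | 73808
Borges  | NULL 
Tolkien | 69572
Asimov  | NULL 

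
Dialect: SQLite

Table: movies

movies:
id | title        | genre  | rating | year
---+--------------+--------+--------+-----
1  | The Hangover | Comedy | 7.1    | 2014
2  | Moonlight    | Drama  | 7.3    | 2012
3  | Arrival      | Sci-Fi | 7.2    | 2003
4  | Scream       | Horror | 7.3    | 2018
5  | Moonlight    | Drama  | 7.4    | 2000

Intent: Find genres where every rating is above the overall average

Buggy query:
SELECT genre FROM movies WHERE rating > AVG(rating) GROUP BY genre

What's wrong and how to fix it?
Bug: WHERE evaluates per row before aggregation, so AVG() is unavailable

Fix: Compute the overall average in a scalar subquery and compare each group's MIN against it in HAVING

Corrected query:
SELECT genre FROM movies GROUP BY genre HAVING MIN(rating) > (SELECT AVG(rating) FROM movies)

Result:
genre 
------
Drama 
Horror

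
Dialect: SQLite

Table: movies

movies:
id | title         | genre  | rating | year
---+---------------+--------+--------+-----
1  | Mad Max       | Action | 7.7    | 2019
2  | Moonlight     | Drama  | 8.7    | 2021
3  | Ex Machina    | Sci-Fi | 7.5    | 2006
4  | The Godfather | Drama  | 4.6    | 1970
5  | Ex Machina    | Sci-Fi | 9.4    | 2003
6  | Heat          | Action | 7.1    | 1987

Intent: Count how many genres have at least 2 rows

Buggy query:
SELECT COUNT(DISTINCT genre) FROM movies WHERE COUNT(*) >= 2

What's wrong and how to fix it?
Bug: COUNT(*) cannot appear in WHERE; the per-group count doesn't exist yet

Fix: Use a subquery that GROUPs and filters with HAVING, then count its rows

Corrected query:
SELECT COUNT(*) FROM (SELECT genre FROM movies GROUP BY genre HAVING COUNT(*) >= 2)

Result:
COUNT(*)
--------
3       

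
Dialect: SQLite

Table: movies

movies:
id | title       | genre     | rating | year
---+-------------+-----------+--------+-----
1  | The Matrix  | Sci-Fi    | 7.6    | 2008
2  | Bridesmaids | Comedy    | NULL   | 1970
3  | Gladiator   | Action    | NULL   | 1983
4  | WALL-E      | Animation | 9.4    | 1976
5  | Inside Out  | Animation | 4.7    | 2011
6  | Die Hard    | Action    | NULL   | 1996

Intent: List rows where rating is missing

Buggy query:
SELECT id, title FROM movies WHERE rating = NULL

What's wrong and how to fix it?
Bug: Comparing to NULL with '=' never matches; NULL = NULL is unknown, not true

Fix: Use IS NULL to test for NULL

Corrected query:
SELECT id, title FROM movies WHERE rating IS NULL

Result:
id | title      
---+------------
2  | Bridesmaids
3  | Gladiator  
6  | Die Hard   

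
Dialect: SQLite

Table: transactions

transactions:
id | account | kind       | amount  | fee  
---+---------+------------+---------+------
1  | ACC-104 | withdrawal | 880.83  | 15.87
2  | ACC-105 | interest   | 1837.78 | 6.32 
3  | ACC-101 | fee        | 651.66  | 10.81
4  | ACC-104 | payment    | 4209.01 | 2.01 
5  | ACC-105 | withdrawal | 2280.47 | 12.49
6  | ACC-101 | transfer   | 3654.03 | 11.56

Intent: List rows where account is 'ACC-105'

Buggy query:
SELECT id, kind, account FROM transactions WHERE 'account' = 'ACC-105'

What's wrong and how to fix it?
Bug: Single quotes denote string literals in SQL; the column name is being compared as a constant string

Fix: Remove the quotes around the column name (or use double quotes for an identifier)

Corrected query:
SELECT id, kind, account FROM transactions WHERE account = 'ACC-105'

Result:
id | kind       | account
---+------------+--------
2  | interest   | ACC-105
5  | withdrawal | ACC-105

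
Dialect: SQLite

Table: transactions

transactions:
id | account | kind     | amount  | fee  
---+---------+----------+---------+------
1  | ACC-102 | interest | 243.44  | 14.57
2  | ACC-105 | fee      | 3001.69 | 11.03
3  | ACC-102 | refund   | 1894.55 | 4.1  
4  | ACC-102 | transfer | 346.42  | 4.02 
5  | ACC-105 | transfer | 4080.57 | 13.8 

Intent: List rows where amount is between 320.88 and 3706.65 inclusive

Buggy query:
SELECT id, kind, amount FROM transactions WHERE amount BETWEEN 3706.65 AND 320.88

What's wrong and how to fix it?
Bug: The bounds are reversed; BETWEEN a AND b requires a <= b to match anything

Fix: Swap the bounds so the smaller value comes first

Corrected query:
SELECT id, kind, amount FROM transactions WHERE amount BETWEEN 320.88 AND 3706.65

Result:
id | kind     | amount 
---+----------+--------
2  | fee      | 3001.69
3  | refund   | 1894.55
4  | transfer | 346.42 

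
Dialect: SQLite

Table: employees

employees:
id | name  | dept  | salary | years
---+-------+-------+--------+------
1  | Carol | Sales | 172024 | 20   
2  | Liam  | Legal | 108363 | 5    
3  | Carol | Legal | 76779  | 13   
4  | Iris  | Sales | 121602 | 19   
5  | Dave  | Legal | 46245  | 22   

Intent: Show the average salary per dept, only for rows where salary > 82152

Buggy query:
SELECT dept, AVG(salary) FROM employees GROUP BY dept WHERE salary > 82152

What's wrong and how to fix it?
Bug: Row-level WHERE must come before GROUP BY in the clause order

Fix: Move the WHERE clause before GROUP BY

Corrected query:
SELECT dept, AVG(salary) FROM employees WHERE salary > 82152 GROUP BY dept

Result:
dept  | AVG(salary)
------+------------
Legal | 108363     
Sales | 146813     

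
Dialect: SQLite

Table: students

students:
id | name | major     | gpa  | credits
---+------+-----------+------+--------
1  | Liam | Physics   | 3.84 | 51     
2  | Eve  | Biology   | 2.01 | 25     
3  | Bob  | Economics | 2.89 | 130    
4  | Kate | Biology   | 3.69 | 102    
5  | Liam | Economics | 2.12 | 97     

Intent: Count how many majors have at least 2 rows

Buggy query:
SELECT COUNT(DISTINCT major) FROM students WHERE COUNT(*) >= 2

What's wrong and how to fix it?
Bug: COUNT(*) cannot appear in WHERE; the per-group count doesn't exist yet

Fix: Group first with HAVING COUNT(*) >= 2, then COUNT the resulting groups

Corrected query:
SELECT COUNT(*) FROM (SELECT major FROM students GROUP BY major HAVING COUNT(*) >= 2)

Result:
COUNT(*)
--------
2       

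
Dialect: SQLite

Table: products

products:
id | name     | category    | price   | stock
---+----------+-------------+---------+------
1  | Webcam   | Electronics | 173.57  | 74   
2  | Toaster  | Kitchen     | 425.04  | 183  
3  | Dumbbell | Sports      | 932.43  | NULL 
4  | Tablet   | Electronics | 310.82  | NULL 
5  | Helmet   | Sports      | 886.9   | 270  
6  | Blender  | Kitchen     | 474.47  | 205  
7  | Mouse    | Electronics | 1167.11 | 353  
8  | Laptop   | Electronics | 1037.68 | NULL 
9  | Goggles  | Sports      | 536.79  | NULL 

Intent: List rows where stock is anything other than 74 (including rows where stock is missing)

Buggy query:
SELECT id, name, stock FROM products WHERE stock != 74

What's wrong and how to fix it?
Bug: 'stock != 74' is unknown when stock is NULL, so NULL rows are silently excluded

Fix: Add an explicit OR stock IS NULL to include the missing-value rows

Corrected query:
SELECT id, name, stock FROM products WHERE stock != 74 OR stock IS NULL

Result:
id | name     | stock
---+----------+------
2  | Toaster  | 183  
3  | Dumbbell | NULL 
4  | Tablet   | NULL 
5  | Helmet   | 270  
6  | Blender  | 205  
7  | Mouse    | 353  
8  | Laptop   | NULL 
9  | Goggles  | NULL 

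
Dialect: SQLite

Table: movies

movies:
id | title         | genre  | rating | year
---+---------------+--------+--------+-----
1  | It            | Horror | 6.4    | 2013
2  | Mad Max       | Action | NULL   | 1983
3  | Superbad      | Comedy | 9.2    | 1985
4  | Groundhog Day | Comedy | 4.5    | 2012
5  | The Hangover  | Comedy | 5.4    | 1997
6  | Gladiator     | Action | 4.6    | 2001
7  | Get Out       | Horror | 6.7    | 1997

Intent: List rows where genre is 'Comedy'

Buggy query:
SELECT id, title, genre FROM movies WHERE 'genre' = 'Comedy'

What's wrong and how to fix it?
Bug: Single quotes denote string literals in SQL; the column name is being compared as a constant string

Fix: Remove the quotes around the column name (or use double quotes for an identifier)

Corrected query:
SELECT id, title, genre FROM movies WHERE genre = 'Comedy'

Result:
id | title         | genre 
---+---------------+-------
3  | Superbad      | Comedy
4  | Groundhog Day | Comedy
5  | The Hangover  | Comedy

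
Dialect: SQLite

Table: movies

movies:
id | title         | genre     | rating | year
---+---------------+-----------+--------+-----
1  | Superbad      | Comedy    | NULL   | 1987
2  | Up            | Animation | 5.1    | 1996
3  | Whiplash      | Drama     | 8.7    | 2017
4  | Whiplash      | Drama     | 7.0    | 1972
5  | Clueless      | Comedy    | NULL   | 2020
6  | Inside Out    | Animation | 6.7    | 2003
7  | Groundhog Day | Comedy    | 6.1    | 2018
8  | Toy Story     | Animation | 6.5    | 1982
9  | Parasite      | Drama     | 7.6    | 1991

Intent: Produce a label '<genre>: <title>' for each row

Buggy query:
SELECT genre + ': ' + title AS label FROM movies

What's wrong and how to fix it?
Bug: '+' is numeric addition; on text columns SQLite converts them to 0 instead of concatenating

Fix: Replace + with || to concatenate text

Corrected query:
SELECT genre || ': ' || title AS label FROM movies

Result:
label                
---------------------
Comedy: Superbad     
Animation: Up        
Drama: Whiplash      
Drama: Whiplash      
Comedy: Clueless     
Animation: Inside Out
Comedy: Groundhog Day
Animation: Toy Story 
Drama: Parasite      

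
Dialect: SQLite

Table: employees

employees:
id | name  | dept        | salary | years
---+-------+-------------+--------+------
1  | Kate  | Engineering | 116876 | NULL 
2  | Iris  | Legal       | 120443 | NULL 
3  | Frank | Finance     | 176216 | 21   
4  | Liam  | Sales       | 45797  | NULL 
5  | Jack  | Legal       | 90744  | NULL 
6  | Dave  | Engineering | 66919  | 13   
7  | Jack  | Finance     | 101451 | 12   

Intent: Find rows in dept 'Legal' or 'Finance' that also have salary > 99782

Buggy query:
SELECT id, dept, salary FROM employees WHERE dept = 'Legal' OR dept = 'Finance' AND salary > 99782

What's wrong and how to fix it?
Bug: AND binds tighter than OR, so this parses as dept = 'Legal' OR (dept = 'Finance' AND salary > 99782)

Fix: Group the OR with parentheses (or use IN), then AND the threshold

Corrected query:
SELECT id, dept, salary FROM employees WHERE (dept = 'Legal' OR dept = 'Finance') AND salary > 99782

Result:
id | dept    | salary
---+---------+-------
2  | Legal   | 120443
3  | Finance | 176216
7  | Finance | 101451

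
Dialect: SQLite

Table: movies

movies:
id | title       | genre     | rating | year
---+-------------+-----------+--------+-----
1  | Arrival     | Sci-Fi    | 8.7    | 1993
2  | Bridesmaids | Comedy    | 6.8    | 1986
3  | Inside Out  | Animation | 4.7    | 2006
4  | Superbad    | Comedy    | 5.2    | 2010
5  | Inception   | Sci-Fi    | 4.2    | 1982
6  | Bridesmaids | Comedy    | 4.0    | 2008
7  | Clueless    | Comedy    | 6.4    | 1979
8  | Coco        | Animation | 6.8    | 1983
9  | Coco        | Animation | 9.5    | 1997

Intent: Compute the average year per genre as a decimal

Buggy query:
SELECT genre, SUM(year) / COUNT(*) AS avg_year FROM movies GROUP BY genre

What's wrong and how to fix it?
Bug: Both operands are integers, so '/' performs integer division and truncates

Fix: Multiply by 1.0 (or CAST to REAL) to force floating-point division

Corrected query:
SELECT genre, SUM(year) * 1.0 / COUNT(*) AS avg_year FROM movies GROUP BY genre

Result:
genre     | avg_year   
----------+------------
Animation | 1995.333333
Comedy    | 1995.75    
Sci-Fi    | 1987.5     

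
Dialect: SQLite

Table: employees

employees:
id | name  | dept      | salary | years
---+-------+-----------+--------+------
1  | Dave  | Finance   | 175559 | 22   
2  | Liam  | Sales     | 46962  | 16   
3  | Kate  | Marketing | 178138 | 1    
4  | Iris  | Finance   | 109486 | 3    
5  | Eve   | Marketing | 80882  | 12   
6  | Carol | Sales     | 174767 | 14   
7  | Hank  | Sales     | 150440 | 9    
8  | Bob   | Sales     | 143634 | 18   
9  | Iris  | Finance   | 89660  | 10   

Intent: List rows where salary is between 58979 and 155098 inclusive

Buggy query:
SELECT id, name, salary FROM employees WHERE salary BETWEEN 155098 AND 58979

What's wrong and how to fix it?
Bug: BETWEEN expects the lower bound first; with 155098 AND 58979 the range is empty

Fix: Write BETWEEN 58979 AND 155098

Corrected query:
SELECT id, name, salary FROM employees WHERE salary BETWEEN 58979 AND 155098

Result:
id | name | salary
---+------+-------
4  | Iris | 109486
5  | Eve  | 80882 
7  | Hank | 150440
8  | Bob  | 143634
9  | Iris | 89660 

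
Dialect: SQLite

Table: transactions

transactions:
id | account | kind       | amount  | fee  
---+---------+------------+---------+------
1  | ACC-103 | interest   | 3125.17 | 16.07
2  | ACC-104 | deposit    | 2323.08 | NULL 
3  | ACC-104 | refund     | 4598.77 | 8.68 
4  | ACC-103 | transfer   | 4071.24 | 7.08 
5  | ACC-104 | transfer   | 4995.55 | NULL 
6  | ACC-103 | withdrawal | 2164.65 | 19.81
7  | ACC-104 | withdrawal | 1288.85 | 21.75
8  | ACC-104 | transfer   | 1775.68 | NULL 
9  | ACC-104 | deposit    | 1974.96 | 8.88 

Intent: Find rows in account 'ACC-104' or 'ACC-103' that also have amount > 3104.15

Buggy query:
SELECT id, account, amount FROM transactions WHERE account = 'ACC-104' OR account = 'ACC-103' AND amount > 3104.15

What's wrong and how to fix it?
Bug: Without parentheses, AND is evaluated before OR, so the amount filter only applies to the 'ACC-103' branch

Fix: Group the OR with parentheses (or use IN), then AND the threshold

Corrected query:
SELECT id, account, amount FROM transactions WHERE (account = 'ACC-104' OR account = 'ACC-103') AND amount > 3104.15

Result:
id | account | amount 
---+---------+--------
1  | ACC-103 | 3125.17
3  | ACC-104 | 4598.77
4  | ACC-103 | 4071.24
5  | ACC-104 | 4995.55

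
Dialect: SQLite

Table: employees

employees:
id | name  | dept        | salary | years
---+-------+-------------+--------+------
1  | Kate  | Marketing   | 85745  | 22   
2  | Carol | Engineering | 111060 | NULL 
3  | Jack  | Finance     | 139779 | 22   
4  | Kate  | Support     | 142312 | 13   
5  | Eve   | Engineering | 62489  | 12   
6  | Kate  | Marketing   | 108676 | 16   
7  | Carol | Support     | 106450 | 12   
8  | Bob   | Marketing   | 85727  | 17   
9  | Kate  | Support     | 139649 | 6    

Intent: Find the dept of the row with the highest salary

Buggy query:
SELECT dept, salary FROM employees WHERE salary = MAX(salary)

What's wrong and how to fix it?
Bug: WHERE is evaluated per row; an aggregate over the whole table isn't defined there

Fix: Use a subquery: WHERE salary = (SELECT MAX(salary) FROM employees)

Corrected query:
SELECT dept, salary FROM employees WHERE salary = (SELECT MAX(salary) FROM employees)

Result:
dept    | salary
--------+-------
Support | 142312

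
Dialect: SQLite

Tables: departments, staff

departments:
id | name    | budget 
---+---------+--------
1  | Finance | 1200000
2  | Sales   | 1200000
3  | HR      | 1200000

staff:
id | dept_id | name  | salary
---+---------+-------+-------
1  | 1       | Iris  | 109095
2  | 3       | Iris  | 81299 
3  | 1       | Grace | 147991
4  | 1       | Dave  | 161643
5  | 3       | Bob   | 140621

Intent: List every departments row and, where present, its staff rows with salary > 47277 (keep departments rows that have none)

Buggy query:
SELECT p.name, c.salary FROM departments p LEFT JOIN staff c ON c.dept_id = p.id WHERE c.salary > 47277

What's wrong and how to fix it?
Bug: A WHERE condition on the right-hand table after LEFT JOIN drops unmatched parents

Fix: Put 'c.salary > 47277' in the JOIN's ON clause instead of WHERE

Corrected query:
SELECT p.name, c.salary FROM departments p LEFT JOIN staff c ON c.dept_id = p.id AND c.salary > 47277

Result:
name    | salary
--------+-------
Finance | 109095
Finance | 147991
Finance | 161643
Sales   | NULL  
HR      | 81299 
HR      | 140621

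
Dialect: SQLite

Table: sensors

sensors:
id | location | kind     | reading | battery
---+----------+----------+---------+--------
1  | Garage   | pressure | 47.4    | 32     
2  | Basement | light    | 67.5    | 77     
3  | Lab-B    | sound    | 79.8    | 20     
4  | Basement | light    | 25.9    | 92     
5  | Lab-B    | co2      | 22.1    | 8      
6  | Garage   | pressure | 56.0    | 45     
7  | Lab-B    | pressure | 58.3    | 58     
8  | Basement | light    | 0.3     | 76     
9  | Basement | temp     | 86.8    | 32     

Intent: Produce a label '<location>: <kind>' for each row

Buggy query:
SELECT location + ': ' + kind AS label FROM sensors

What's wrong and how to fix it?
Bug: '+' is numeric addition; on text columns SQLite converts them to 0 instead of concatenating

Fix: Use the || operator for string concatenation

Corrected query:
SELECT location || ': ' || kind AS label FROM sensors

Result:
label           
----------------
Garage: pressure
Basement: light 
Lab-B: sound    
Basement: light 
Lab-B: co2      
Garage: pressure
Lab-B: pressure 
Basement: light 
Basement: temp  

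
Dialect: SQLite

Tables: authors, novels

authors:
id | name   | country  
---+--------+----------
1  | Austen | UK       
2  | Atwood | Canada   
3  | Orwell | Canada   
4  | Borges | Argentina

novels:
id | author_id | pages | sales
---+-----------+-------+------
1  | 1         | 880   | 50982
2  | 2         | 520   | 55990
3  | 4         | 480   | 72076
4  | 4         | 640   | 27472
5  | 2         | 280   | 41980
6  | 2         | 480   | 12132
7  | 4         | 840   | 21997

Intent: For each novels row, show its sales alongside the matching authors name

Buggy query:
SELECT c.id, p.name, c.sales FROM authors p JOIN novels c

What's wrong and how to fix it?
Bug: JOIN with no ON clause produces a cartesian product; every novels row pairs with every authors row

Fix: Add ON c.author_id = p.id to the JOIN

Corrected query:
SELECT c.id, p.name, c.sales FROM authors p JOIN novels c ON c.author_id = p.id

Result:
id | name   | sales
---+--------+------
1  | Austen | 50982
2  | Atwood | 55990
3  | Borges | 72076
4  | Borges | 27472
5  | Atwood | 41980
6  | Atwood | 12132
7  | Borges | 21997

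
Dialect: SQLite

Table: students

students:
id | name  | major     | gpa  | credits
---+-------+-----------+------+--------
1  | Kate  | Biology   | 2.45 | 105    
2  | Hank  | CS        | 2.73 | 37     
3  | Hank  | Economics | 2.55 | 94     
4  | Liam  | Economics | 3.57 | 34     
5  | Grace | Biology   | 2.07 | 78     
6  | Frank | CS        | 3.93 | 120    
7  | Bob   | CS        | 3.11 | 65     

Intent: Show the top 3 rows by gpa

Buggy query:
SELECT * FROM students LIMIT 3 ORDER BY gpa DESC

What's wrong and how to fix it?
Bug: ORDER BY cannot follow LIMIT; LIMIT is the final clause

Fix: Swap the clauses: ORDER BY first, then LIMIT

Corrected query:
SELECT * FROM students ORDER BY gpa DESC LIMIT 3

Result:
id | name  | major     | gpa  | credits
---+-------+-----------+------+--------
6  | Frank | CS        | 3.93 | 120    
4  | Liam  | Economics | 3.57 | 34     
7  | Bob   | CS        | 3.11 | 65     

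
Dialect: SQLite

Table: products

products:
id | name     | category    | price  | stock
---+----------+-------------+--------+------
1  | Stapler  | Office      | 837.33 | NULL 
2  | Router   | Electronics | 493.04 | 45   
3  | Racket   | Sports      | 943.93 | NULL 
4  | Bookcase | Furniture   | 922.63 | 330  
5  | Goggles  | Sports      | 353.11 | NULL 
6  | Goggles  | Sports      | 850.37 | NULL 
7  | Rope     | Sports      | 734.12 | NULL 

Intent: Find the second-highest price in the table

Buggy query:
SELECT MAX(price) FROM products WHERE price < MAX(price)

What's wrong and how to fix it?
Bug: MAX(price) on the right of the comparison is an aggregate-in-WHERE error

Fix: Compute the overall MAX in a subquery, then take MAX of rows below it

Corrected query:
SELECT MAX(price) FROM products WHERE price < (SELECT MAX(price) FROM products)

Result:
MAX(price)
----------
922.63    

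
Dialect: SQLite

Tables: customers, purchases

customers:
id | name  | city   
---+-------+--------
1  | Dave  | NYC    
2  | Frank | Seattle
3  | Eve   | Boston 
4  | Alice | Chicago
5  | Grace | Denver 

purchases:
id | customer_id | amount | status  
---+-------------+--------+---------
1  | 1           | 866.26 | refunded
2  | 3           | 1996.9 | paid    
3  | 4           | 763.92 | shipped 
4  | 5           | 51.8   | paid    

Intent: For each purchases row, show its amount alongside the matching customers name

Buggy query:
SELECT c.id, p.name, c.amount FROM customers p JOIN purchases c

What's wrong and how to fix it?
Bug: Missing join condition: each purchases row is matched to all customers rows instead of just its own

Fix: Add ON c.customer_id = p.id to the JOIN

Corrected query:
SELECT c.id, p.name, c.amount FROM customers p JOIN purchases c ON c.customer_id = p.id

Result:
id | name  | amount
---+-------+-------
1  | Dave  | 866.26
2  | Eve   | 1996.9
3  | Alice | 763.92
4  | Grace | 51.8  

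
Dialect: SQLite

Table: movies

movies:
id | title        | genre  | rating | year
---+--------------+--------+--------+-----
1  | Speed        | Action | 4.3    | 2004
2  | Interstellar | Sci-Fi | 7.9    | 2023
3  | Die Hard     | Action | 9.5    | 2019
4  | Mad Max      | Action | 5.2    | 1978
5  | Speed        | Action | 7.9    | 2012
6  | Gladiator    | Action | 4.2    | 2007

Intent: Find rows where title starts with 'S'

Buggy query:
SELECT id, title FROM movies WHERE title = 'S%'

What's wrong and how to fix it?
Bug: '=' compares the literal string including the % character; pattern matching needs LIKE

Fix: Use LIKE for wildcard pattern matching

Corrected query:
SELECT id, title FROM movies WHERE title LIKE 'S%'

Result:
id | title
---+------
1  | Speed
5  | Speed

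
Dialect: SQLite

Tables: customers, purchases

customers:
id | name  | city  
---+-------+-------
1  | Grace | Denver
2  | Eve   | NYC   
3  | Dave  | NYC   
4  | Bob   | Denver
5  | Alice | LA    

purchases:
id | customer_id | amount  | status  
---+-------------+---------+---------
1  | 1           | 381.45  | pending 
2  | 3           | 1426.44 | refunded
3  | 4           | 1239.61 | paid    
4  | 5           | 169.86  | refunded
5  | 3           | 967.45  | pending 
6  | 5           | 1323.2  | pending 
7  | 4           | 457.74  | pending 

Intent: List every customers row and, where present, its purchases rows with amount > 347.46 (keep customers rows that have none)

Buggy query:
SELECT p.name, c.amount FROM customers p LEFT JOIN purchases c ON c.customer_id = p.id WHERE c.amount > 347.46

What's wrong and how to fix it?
Bug: A WHERE condition on the right-hand table after LEFT JOIN drops unmatched parents

Fix: Move the right-table condition into the ON clause so unmatched parents are kept

Corrected query:
SELECT p.name, c.amount FROM customers p LEFT JOIN purchases c ON c.customer_id = p.id AND c.amount > 347.46

Result:
name  | amount 
------+--------
Grace | 381.45 
Eve   | NULL   
Dave  | 967.45 
Dave  | 1426.44
Bob   | 457.74 
Bob   | 1239.61
Alice | 1323.2 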